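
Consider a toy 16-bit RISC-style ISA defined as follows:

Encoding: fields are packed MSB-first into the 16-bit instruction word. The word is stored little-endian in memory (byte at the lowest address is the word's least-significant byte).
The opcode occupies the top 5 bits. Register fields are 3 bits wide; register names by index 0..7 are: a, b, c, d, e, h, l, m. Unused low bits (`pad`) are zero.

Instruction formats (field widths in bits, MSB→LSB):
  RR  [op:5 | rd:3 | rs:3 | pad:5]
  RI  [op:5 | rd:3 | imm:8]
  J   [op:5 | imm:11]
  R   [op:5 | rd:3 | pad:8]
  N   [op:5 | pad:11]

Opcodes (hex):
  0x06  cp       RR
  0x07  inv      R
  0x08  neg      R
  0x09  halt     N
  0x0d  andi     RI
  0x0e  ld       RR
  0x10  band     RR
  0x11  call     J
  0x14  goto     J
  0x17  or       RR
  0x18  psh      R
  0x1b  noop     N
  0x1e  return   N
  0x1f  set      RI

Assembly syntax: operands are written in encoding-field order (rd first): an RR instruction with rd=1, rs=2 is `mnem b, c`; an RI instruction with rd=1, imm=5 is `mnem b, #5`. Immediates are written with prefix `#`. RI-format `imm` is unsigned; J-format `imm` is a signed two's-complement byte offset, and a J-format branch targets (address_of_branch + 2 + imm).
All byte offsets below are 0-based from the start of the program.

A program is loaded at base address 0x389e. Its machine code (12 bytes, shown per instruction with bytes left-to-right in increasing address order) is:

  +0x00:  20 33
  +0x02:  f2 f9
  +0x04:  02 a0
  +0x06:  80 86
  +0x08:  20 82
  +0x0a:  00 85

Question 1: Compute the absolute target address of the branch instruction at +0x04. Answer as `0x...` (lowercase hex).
0x38a6

off 0x04: read 02 a0 as little → 0xa002
  top 5b → 0x14 → goto [J]
  imm: (w>>0)&0x7ff=0x2 → #2
  target = base 0x389e + off 0x04 + 2 + imm 2 = 0x38a6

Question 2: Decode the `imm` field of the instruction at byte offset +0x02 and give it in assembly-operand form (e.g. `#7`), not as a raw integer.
off 0x02: read f2 f9 as little → 0xf9f2
  opcode bits[15:11]=0x1f: set/RI
  [10:8] rd=1 = b
  [7:0] imm=242 = #242

#242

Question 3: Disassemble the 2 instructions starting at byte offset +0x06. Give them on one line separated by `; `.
band l, e; band c, b

+0x06: 80 86 ⇒ word 0x8680 (little)
  top 5b → 0x10 → band [RR]
  rd: (w>>8)&0x7=0x6 → l
  rs: (w>>5)&0x7=0x4 → e
+0x08: 20 82 ⇒ word 0x8220 (little)
  top 5b → 0x10 → band [RR]
  rd: (w>>8)&0x7=0x2 → c
  rs: (w>>5)&0x7=0x1 → b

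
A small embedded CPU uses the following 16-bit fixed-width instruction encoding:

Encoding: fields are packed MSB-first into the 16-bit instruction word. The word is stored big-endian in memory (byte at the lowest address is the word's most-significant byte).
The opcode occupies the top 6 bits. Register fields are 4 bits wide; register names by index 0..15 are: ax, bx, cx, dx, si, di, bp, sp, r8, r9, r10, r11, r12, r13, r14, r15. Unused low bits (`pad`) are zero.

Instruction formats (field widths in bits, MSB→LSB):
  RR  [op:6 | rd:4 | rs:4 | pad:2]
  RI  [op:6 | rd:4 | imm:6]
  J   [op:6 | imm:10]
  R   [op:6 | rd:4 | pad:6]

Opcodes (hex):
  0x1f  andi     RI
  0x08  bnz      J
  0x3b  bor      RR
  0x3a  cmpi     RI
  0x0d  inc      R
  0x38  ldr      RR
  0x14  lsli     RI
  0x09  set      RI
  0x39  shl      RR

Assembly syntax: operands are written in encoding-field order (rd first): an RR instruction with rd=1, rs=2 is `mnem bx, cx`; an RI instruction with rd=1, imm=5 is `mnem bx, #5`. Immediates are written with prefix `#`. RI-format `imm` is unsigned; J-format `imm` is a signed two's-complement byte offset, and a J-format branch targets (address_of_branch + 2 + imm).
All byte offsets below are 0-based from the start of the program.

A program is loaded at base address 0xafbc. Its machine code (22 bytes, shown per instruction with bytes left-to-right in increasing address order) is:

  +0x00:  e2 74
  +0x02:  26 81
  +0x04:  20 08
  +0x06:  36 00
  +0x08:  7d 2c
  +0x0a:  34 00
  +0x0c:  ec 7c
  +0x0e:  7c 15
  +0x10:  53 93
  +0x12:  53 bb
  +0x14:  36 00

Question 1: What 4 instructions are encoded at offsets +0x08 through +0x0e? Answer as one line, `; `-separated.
andi si, #44; inc ax; bor bx, r15; andi ax, #21

+0x08: 7d 2c ⇒ word 0x7d2c (big)
  op=0x7d2c>>10=0x1f ⇒ andi (RI)
  [9:6] rd=4 = si
  [5:0] imm=44 = #44
+0x0a: 34 00 ⇒ word 0x3400 (big)
  op=0x3400>>10=0xd ⇒ inc (R)
  [9:6] rd=0 = ax
+0x0c: ec 7c ⇒ word 0xec7c (big)
  op=0xec7c>>10=0x3b ⇒ bor (RR)
  [9:6] rd=1 = bx
  [5:2] rs=15 = r15
+0x0e: 7c 15 ⇒ word 0x7c15 (big)
  op=0x7c15>>10=0x1f ⇒ andi (RI)
  [9:6] rd=0 = ax
  [5:0] imm=21 = #21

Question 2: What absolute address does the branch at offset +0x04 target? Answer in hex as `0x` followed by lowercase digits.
+0x04: 20 08 ⇒ word 0x2008 (big)
  op=0x2008>>10=0x8 ⇒ bnz (J)
  [9:0] imm=8 = #8
  target = base 0xafbc + off 0x04 + 2 + imm 8 = 0xafca

0xafca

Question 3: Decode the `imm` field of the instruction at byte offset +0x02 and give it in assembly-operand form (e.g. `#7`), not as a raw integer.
+0x02: 26 81 ⇒ word 0x2681 (big)
  opcode bits[15:10]=0x9: set/RI
  rd: (w>>6)&0xf=0xa → r10
  imm: (w>>0)&0x3f=0x1 → #1

#1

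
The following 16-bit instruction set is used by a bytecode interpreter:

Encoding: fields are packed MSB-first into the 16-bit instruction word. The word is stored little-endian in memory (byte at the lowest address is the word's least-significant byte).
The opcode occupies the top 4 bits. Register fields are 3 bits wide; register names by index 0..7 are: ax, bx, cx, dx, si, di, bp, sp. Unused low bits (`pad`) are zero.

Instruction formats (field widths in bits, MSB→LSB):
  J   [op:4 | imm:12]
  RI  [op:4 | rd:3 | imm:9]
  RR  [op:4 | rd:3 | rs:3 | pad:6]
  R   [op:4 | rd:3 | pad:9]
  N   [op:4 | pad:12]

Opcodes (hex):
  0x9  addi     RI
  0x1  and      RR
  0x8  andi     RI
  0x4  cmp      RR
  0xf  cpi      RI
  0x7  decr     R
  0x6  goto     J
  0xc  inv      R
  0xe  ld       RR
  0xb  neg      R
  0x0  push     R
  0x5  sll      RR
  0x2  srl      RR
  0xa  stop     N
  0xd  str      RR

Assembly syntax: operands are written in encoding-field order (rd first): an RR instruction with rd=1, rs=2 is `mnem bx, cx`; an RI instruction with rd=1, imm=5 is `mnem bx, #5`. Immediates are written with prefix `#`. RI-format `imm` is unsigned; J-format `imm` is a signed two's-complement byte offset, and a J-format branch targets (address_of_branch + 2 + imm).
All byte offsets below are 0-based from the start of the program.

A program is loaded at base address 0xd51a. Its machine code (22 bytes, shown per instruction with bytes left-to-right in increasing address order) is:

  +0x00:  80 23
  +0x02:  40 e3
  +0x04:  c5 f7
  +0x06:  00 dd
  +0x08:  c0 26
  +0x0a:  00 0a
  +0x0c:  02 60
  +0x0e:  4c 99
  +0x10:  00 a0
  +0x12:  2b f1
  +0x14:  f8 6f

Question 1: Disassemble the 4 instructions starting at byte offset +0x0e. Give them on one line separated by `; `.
[0e] 4c 99 → 0x994c
  top 4b → 0x9 → addi [RI]
  [11:9] rd=4 = si
  [8:0] imm=332 = #332
[10] 00 a0 → 0xa000
  top 4b → 0xa → stop [N]
[12] 2b f1 → 0xf12b
  top 4b → 0xf → cpi [RI]
  [11:9] rd=0 = ax
  [8:0] imm=299 = #299
[14] f8 6f → 0x6ff8
  top 4b → 0x6 → goto [J]
  [11:0] imm=4088 (s12→-8) = #-8

addi si, #332; stop; cpi ax, #299; goto #-8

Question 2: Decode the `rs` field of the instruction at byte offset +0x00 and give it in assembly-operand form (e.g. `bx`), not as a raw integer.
bp

+0x00: 80 23 ⇒ word 0x2380 (little)
  opcode bits[15:12]=0x2: srl/RR
  [11:9] rd=1 = bx
  [8:6] rs=6 = bp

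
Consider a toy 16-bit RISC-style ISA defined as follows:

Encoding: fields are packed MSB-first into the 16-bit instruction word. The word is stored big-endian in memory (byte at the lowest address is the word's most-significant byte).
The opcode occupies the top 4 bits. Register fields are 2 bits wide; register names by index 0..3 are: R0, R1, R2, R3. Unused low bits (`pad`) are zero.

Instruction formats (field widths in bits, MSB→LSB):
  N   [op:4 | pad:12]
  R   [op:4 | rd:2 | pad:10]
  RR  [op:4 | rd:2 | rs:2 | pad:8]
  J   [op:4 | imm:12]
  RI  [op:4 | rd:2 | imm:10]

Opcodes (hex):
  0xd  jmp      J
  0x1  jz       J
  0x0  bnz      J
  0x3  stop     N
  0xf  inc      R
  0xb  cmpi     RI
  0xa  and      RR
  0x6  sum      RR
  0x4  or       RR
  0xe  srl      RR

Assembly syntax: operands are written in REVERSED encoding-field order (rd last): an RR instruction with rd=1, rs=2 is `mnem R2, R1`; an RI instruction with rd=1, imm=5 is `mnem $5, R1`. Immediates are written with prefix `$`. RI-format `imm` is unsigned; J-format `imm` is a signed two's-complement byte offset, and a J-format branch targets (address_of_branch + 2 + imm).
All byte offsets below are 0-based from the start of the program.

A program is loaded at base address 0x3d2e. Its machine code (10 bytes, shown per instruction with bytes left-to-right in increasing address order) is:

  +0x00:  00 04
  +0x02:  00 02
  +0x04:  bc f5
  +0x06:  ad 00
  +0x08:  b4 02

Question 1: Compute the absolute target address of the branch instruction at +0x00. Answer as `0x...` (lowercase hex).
off 0x00: read 00 04 as big → 0x0004
  opcode bits[15:12]=0x0: bnz/J
  imm@[11:0]=0x4 ⇒ $4
  target = base 0x3d2e + off 0x00 + 2 + imm 4 = 0x3d34

0x3d34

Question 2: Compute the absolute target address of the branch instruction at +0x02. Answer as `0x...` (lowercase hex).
off 0x02: read 00 02 as big → 0x0002
  op=0x0002>>12=0x0 ⇒ bnz (J)
  imm@[11:0]=0x2 ⇒ $2
  target = base 0x3d2e + off 0x02 + 2 + imm 2 = 0x3d34

0x3d34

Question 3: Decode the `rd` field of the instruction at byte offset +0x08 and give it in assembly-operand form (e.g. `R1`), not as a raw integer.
off 0x08: read b4 02 as big → 0xb402
  op=0xb402>>12=0xb ⇒ cmpi (RI)
  rd@[11:10]=0x1 ⇒ R1
  imm@[9:0]=0x2 ⇒ $2

R1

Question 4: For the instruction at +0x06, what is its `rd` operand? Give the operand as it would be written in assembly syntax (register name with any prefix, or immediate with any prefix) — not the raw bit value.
@+06  big-endian(ad 00) = 0xad00
  top 4b → 0xa → and [RR]
  [11:10] rd=3 = R3
  [9:8] rs=1 = R1

R3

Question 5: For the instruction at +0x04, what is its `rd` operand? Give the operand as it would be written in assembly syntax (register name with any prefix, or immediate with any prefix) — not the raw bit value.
[04] bc f5 → 0xbcf5
  opcode bits[15:12]=0xb: cmpi/RI
  rd: (w>>10)&0x3=0x3 → R3
  imm: (w>>0)&0x3ff=0xf5 → $245

R3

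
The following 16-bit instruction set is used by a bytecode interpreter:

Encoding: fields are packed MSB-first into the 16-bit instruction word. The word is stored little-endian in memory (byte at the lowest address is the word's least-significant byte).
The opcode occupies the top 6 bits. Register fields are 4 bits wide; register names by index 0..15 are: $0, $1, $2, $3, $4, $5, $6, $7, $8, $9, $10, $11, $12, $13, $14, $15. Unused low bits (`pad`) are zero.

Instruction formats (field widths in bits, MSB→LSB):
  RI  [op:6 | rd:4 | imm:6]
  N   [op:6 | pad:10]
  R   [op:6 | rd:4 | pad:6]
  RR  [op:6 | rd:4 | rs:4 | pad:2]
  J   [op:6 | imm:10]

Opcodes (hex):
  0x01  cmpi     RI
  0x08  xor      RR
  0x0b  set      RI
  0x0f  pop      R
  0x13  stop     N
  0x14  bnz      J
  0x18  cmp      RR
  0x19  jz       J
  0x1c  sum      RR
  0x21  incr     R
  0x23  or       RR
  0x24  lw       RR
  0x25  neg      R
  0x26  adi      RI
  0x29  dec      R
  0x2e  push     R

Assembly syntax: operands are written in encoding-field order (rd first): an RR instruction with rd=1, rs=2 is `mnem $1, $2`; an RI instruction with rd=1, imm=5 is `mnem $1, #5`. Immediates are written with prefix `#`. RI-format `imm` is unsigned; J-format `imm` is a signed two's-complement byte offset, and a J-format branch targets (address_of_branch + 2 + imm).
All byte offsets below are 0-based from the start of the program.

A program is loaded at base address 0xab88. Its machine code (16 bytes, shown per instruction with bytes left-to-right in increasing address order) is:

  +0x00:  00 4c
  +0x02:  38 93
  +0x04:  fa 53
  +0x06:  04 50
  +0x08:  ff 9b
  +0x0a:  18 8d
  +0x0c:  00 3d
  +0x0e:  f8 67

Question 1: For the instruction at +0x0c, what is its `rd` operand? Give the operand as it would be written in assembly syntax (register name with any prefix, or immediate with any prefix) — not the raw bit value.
@+0c  little-endian(00 3d) = 0x3d00
  opcode bits[15:10]=0xf: pop/R
  rd@[9:6]=0x4 ⇒ $4

$4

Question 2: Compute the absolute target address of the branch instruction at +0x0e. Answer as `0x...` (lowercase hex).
0xab90

[0e] f8 67 → 0x67f8
  top 6b → 0x19 → jz [J]
  imm: (w>>0)&0x3ff=0x3f8 (s10→-8) → #-8
  target = base 0xab88 + off 0x0e + 2 + imm -8 = 0xab90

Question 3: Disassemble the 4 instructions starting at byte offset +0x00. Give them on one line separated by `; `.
stop; lw $12, $14; bnz #-6; bnz #4

off 0x00: read 00 4c as little → 0x4c00
  top 6b → 0x13 → stop [N]
off 0x02: read 38 93 as little → 0x9338
  top 6b → 0x24 → lw [RR]
  rd@[9:6]=0xc ⇒ $12
  rs@[5:2]=0xe ⇒ $14
off 0x04: read fa 53 as little → 0x53fa
  top 6b → 0x14 → bnz [J]
  imm@[9:0]=0x3fa (s10→-6) ⇒ #-6
off 0x06: read 04 50 as little → 0x5004
  top 6b → 0x14 → bnz [J]
  imm@[9:0]=0x4 ⇒ #4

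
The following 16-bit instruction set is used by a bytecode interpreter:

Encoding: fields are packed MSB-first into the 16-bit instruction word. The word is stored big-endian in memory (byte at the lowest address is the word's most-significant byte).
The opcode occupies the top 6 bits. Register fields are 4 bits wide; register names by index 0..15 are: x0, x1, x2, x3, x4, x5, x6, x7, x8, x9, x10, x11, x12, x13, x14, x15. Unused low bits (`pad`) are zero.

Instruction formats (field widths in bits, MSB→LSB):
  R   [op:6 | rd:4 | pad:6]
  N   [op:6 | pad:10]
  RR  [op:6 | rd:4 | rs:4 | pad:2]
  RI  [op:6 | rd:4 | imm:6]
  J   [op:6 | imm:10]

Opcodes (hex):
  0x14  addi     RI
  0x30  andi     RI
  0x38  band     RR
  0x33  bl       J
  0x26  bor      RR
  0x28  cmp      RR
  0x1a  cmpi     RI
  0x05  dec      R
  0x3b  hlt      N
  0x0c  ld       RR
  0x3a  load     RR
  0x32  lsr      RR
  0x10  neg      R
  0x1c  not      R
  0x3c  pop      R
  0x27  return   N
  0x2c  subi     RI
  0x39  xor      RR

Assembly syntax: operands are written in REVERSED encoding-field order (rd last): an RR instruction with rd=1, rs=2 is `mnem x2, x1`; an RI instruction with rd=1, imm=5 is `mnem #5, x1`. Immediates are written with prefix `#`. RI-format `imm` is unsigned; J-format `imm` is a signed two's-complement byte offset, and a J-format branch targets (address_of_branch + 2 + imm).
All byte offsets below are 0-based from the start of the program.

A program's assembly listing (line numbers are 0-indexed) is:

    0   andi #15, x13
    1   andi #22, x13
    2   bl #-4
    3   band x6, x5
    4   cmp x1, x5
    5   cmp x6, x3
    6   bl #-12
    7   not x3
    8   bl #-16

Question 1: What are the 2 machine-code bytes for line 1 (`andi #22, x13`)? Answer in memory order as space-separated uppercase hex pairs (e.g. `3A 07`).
C3 56

L1: andi op=0x30:6|rd=13:4|imm=22:6 ⇒ 0xc356 ⇒ big c3 56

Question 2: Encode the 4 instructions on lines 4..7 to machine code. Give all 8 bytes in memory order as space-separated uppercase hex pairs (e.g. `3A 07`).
A1 44 A0 D8 CF F4 70 C0

L4: cmp op=0x28:6|rd=5:4|rs=1:4|pad=0:2 ⇒ 0xa144 ⇒ big a1 44
L5: cmp op=0x28:6|rd=3:4|rs=6:4|pad=0:2 ⇒ 0xa0d8 ⇒ big a0 d8
L6: bl op=0x33:6|imm=-12:10 ⇒ 0xcff4 ⇒ big cf f4
L7: not op=0x1c:6|rd=3:4|pad=0:6 ⇒ 0x70c0 ⇒ big 70 c0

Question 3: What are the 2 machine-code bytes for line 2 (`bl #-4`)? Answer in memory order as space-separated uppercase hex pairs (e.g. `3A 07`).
2. bl fields op=0x33:6|imm=-4:10 → word cffch → cf fc

CF FC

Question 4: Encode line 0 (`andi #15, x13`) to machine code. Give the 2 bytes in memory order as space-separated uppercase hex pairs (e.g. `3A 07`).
line 0 (andi): pack op=0x30:6|rd=13:4|imm=15:6 = 0xc34f; big→ c3 4f

C3 4F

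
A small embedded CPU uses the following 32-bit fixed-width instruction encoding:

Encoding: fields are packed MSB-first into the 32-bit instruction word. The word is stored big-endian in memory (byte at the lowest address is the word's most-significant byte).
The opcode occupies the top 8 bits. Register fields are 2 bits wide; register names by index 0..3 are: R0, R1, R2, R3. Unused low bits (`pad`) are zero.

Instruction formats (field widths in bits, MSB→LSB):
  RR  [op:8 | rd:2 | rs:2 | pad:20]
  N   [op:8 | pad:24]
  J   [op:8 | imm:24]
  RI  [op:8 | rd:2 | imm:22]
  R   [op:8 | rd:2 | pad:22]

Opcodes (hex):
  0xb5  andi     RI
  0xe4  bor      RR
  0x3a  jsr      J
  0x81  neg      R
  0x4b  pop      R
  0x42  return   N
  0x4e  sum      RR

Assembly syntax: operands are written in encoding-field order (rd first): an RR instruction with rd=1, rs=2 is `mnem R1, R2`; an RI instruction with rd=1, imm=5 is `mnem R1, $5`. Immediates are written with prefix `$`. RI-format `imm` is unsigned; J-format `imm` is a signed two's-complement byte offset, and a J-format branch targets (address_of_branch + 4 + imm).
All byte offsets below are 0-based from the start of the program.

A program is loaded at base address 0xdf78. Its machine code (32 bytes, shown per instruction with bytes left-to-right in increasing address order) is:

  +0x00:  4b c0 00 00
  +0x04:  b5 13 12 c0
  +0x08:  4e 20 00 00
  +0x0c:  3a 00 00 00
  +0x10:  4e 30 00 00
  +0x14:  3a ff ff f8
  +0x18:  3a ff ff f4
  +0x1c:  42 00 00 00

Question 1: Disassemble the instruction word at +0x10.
@+10  big-endian(4e 30 00 00) = 0x4e300000
  top 8b → 0x4e → sum [RR]
  [23:22] rd=0 = R0
  [21:20] rs=3 = R3

sum R0, R3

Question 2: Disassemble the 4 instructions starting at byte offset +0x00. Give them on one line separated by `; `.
pop R3; andi R0, $1249984; sum R0, R2; jsr $0

off 0x00: read 4b c0 00 00 as big → 0x4bc00000
  op=0x4bc00000>>24=0x4b ⇒ pop (R)
  rd: (w>>22)&0x3=0x3 → R3
off 0x04: read b5 13 12 c0 as big → 0xb51312c0
  op=0xb51312c0>>24=0xb5 ⇒ andi (RI)
  rd: (w>>22)&0x3=0x0 → R0
  imm: (w>>0)&0x3fffff=0x1312c0 → $1249984
off 0x08: read 4e 20 00 00 as big → 0x4e200000
  op=0x4e200000>>24=0x4e ⇒ sum (RR)
  rd: (w>>22)&0x3=0x0 → R0
  rs: (w>>20)&0x3=0x2 → R2
off 0x0c: read 3a 00 00 00 as big → 0x3a000000
  op=0x3a000000>>24=0x3a ⇒ jsr (J)
  imm: (w>>0)&0xffffff=0x0 → $0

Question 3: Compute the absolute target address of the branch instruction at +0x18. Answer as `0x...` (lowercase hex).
+0x18: 3a ff ff f4 ⇒ word 0x3afffff4 (big)
  op=0x3afffff4>>24=0x3a ⇒ jsr (J)
  imm: (w>>0)&0xffffff=0xfffff4 (s24→-12) → $-12
  target = base 0xdf78 + off 0x18 + 4 + imm -12 = 0xdf88

0xdf88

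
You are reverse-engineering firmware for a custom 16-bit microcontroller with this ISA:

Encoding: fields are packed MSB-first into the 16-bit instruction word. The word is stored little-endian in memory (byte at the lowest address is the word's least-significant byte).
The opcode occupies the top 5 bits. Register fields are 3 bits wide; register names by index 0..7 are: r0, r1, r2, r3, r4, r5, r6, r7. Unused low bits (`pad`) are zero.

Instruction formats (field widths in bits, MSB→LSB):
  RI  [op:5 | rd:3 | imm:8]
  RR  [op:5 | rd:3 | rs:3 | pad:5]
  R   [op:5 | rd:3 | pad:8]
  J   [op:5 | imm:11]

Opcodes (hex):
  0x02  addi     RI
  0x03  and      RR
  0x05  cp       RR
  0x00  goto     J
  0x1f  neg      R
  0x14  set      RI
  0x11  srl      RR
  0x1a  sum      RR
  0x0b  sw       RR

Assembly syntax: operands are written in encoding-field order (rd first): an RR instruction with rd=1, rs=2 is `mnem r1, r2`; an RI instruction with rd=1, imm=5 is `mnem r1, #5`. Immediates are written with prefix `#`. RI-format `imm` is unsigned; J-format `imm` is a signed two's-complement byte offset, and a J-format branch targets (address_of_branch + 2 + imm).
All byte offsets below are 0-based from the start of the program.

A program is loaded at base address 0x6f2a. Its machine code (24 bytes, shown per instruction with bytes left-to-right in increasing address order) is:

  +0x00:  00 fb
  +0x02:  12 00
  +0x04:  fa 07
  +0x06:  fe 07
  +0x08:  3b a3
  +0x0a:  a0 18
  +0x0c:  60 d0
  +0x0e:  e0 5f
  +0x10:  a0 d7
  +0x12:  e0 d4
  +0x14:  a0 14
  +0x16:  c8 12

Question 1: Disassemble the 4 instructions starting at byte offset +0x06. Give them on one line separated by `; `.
goto #-2; set r3, #59; and r0, r5; sum r0, r3

off 0x06: read fe 07 as little → 0x07fe
  top 5b → 0x0 → goto [J]
  imm@[10:0]=0x7fe (s11→-2) ⇒ #-2
off 0x08: read 3b a3 as little → 0xa33b
  top 5b → 0x14 → set [RI]
  rd@[10:8]=0x3 ⇒ r3
  imm@[7:0]=0x3b ⇒ #59
off 0x0a: read a0 18 as little → 0x18a0
  top 5b → 0x3 → and [RR]
  rd@[10:8]=0x0 ⇒ r0
  rs@[7:5]=0x5 ⇒ r5
off 0x0c: read 60 d0 as little → 0xd060
  top 5b → 0x1a → sum [RR]
  rd@[10:8]=0x0 ⇒ r0
  rs@[7:5]=0x3 ⇒ r3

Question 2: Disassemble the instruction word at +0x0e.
off 0x0e: read e0 5f as little → 0x5fe0
  opcode bits[15:11]=0xb: sw/RR
  rd@[10:8]=0x7 ⇒ r7
  rs@[7:5]=0x7 ⇒ r7

sw r7, r7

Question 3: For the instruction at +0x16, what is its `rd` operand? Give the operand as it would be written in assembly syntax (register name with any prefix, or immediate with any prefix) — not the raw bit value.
[16] c8 12 → 0x12c8
  top 5b → 0x2 → addi [RI]
  [10:8] rd=2 = r2
  [7:0] imm=200 = #200

r2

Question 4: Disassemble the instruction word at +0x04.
goto #-6

@+04  little-endian(fa 07) = 0x07fa
  opcode bits[15:11]=0x0: goto/J
  imm: (w>>0)&0x7ff=0x7fa (s11→-6) → #-6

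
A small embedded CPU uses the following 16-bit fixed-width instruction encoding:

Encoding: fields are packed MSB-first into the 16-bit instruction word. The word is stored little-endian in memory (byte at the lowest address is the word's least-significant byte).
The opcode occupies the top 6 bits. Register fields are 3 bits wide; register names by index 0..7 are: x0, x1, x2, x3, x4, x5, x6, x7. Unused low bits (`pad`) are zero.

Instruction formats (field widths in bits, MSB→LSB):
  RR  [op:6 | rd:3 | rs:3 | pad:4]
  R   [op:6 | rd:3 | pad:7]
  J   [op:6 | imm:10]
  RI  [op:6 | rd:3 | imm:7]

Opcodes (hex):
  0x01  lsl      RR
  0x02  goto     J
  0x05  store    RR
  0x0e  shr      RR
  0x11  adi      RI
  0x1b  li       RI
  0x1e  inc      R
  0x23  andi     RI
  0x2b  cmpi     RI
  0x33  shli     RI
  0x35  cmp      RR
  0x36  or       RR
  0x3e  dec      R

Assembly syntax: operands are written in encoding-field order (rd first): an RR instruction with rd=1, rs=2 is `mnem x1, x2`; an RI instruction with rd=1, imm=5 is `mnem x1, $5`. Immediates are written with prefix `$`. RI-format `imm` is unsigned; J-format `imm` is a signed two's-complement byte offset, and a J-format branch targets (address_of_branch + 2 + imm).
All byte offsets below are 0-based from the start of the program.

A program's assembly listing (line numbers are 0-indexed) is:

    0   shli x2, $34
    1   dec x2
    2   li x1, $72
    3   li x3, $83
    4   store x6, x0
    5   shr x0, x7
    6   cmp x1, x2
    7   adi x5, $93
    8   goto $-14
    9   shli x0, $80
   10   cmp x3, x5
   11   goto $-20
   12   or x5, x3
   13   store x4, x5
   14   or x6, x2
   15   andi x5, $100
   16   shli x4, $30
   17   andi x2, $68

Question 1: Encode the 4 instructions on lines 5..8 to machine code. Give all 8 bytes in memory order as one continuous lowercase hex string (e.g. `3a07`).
7038a0d4dd46f20b

5. shr fields op=0xe:6|rd=0:3|rs=7:3|pad=0:4 → word 3870h → 70 38
6. cmp fields op=0x35:6|rd=1:3|rs=2:3|pad=0:4 → word d4a0h → a0 d4
7. adi fields op=0x11:6|rd=5:3|imm=93:7 → word 46ddh → dd 46
8. goto fields op=0x2:6|imm=-14:10 → word 0bf2h → f2 0b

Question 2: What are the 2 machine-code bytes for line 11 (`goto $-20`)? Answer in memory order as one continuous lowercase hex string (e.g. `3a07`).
L11: goto op=0x2:6|imm=-20:10 ⇒ 0x0bec ⇒ little ec 0b

ec0b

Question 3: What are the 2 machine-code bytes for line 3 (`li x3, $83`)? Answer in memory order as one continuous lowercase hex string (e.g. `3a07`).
d36d

3. li fields op=0x1b:6|rd=3:3|imm=83:7 → word 6dd3h → d3 6d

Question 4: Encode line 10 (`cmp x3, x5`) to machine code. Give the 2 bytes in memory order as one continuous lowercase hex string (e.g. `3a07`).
d0d5

10. cmp fields op=0x35:6|rd=3:3|rs=5:3|pad=0:4 → word d5d0h → d0 d5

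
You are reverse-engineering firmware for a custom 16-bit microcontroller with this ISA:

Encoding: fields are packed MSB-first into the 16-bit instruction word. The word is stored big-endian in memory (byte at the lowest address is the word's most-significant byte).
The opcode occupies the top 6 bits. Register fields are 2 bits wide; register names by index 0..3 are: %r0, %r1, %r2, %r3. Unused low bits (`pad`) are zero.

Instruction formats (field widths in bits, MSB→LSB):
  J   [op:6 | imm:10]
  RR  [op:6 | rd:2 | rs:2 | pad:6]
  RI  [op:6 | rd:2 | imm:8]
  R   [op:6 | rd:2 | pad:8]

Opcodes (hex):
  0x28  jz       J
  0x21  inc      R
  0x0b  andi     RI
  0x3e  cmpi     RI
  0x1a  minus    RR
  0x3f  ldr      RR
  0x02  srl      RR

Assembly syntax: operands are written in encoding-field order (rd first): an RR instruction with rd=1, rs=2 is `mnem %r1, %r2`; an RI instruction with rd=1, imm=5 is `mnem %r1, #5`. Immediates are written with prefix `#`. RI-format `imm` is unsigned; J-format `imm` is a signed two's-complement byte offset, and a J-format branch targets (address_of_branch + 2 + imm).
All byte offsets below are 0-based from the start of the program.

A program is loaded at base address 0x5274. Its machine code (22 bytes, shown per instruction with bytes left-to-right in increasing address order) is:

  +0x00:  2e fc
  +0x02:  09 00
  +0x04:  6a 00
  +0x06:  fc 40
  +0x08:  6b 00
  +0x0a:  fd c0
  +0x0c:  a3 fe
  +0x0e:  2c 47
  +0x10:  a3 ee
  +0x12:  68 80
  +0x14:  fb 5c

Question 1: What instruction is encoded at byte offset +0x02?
srl %r1, %r0

@+02  big-endian(09 00) = 0x0900
  op=0x0900>>10=0x2 ⇒ srl (RR)
  [9:8] rd=1 = %r1
  [7:6] rs=0 = %r0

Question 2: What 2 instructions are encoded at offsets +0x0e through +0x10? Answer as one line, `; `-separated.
@+0e  big-endian(2c 47) = 0x2c47
  top 6b → 0xb → andi [RI]
  [9:8] rd=0 = %r0
  [7:0] imm=71 = #71
@+10  big-endian(a3 ee) = 0xa3ee
  top 6b → 0x28 → jz [J]
  [9:0] imm=1006 (s10→-18) = #-18

andi %r0, #71; jz #-18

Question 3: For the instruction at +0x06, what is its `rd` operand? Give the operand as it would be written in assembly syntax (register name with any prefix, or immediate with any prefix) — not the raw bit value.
%r0

+0x06: fc 40 ⇒ word 0xfc40 (big)
  opcode bits[15:10]=0x3f: ldr/RR
  rd@[9:8]=0x0 ⇒ %r0
  rs@[7:6]=0x1 ⇒ %r1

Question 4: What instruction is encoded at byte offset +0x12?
minus %r0, %r2

[12] 68 80 → 0x6880
  opcode bits[15:10]=0x1a: minus/RR
  rd: (w>>8)&0x3=0x0 → %r0
  rs: (w>>6)&0x3=0x2 → %r2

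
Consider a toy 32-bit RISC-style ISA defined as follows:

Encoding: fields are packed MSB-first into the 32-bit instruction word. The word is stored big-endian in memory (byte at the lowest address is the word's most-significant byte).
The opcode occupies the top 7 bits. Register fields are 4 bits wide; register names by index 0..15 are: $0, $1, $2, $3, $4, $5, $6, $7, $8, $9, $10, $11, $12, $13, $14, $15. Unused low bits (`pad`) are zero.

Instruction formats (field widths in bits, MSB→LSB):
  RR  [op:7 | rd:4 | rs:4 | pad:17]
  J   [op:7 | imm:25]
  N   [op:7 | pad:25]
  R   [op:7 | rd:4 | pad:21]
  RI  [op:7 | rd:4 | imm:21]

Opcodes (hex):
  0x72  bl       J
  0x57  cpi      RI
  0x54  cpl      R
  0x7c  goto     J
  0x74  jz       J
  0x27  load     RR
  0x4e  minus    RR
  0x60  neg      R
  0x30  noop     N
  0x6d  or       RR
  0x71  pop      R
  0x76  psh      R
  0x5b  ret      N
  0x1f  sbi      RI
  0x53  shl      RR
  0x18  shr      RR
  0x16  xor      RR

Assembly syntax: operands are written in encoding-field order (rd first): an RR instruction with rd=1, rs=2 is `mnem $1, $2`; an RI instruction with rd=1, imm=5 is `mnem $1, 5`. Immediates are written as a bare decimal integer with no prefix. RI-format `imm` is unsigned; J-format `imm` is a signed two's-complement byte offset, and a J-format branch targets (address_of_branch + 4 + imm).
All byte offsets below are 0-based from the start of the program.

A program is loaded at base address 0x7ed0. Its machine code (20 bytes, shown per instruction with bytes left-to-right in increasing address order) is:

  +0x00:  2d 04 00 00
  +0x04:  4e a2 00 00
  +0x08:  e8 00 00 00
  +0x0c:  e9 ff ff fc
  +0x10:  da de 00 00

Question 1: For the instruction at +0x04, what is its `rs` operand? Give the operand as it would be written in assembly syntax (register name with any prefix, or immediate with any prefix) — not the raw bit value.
@+04  big-endian(4e a2 00 00) = 0x4ea20000
  opcode bits[31:25]=0x27: load/RR
  rd@[24:21]=0x5 ⇒ $5
  rs@[20:17]=0x1 ⇒ $1

$1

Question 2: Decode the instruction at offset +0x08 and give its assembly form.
off 0x08: read e8 00 00 00 as big → 0xe8000000
  op=0xe8000000>>25=0x74 ⇒ jz (J)
  imm: (w>>0)&0x1ffffff=0x0 → 0

jz 0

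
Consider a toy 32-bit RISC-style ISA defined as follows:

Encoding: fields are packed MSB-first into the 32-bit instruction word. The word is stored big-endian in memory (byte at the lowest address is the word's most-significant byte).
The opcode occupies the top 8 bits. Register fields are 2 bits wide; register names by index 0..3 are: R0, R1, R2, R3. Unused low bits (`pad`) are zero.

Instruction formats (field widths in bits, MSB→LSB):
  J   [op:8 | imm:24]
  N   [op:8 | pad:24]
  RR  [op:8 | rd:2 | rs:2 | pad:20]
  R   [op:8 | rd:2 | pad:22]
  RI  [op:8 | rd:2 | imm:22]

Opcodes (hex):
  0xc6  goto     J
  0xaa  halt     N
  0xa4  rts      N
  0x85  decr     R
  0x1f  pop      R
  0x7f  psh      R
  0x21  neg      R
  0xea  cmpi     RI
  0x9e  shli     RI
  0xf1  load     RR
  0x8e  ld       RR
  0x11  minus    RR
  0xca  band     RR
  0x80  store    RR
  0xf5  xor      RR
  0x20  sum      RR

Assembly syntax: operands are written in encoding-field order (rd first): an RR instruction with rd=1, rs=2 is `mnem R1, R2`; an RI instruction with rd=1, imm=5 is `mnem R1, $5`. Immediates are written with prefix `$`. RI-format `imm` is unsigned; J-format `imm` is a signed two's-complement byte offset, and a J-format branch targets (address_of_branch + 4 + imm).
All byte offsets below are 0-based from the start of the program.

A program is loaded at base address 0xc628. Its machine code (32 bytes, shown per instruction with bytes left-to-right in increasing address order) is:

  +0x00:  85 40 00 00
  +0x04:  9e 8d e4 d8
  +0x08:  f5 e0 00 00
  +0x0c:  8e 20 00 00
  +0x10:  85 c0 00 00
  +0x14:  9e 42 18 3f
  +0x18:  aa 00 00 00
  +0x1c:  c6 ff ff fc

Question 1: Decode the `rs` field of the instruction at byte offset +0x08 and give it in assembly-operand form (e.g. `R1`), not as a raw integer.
off 0x08: read f5 e0 00 00 as big → 0xf5e00000
  top 8b → 0xf5 → xor [RR]
  rd@[23:22]=0x3 ⇒ R3
  rs@[21:20]=0x2 ⇒ R2

R2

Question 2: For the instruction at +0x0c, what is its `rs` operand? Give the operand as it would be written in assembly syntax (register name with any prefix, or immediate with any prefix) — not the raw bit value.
R2

@+0c  big-endian(8e 20 00 00) = 0x8e200000
  op=0x8e200000>>24=0x8e ⇒ ld (RR)
  rd: (w>>22)&0x3=0x0 → R0
  rs: (w>>20)&0x3=0x2 → R2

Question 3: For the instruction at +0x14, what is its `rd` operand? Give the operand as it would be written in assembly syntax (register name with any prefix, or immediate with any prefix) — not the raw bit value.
R1

[14] 9e 42 18 3f → 0x9e42183f
  top 8b → 0x9e → shli [RI]
  rd: (w>>22)&0x3=0x1 → R1
  imm: (w>>0)&0x3fffff=0x2183f → $137279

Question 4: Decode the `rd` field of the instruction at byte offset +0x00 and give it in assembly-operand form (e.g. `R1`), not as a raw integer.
off 0x00: read 85 40 00 00 as big → 0x85400000
  top 8b → 0x85 → decr [R]
  [23:22] rd=1 = R1

R1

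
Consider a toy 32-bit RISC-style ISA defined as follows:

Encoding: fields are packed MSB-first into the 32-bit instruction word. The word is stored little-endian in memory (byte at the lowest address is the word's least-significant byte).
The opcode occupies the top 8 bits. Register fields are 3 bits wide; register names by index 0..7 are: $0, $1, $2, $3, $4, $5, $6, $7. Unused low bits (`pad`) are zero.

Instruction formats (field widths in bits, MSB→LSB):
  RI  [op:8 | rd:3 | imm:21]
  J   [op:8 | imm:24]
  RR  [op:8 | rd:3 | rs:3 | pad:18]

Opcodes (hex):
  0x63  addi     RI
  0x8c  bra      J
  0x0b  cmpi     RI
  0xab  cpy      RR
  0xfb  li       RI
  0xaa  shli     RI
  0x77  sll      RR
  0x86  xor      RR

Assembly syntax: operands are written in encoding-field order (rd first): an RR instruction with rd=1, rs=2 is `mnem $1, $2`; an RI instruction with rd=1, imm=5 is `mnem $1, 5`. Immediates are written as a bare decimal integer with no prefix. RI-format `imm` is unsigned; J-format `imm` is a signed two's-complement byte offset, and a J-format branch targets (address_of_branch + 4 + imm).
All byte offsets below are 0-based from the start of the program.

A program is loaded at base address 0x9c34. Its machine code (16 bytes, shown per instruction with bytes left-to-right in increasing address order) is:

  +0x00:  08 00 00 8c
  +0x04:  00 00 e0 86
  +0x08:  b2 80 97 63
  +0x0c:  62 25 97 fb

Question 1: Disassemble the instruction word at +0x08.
addi $4, 1540274

[08] b2 80 97 63 → 0x639780b2
  op=0x639780b2>>24=0x63 ⇒ addi (RI)
  rd@[23:21]=0x4 ⇒ $4
  imm@[20:0]=0x1780b2 ⇒ 1540274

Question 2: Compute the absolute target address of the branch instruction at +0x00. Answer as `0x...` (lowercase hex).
0x9c40

off 0x00: read 08 00 00 8c as little → 0x8c000008
  op=0x8c000008>>24=0x8c ⇒ bra (J)
  [23:0] imm=8 = 8
  target = base 0x9c34 + off 0x00 + 4 + imm 8 = 0x9c40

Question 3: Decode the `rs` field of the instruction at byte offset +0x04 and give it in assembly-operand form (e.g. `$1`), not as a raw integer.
$0

[04] 00 00 e0 86 → 0x86e00000
  op=0x86e00000>>24=0x86 ⇒ xor (RR)
  rd@[23:21]=0x7 ⇒ $7
  rs@[20:18]=0x0 ⇒ $0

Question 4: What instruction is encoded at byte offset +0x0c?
li $4, 1516898

off 0x0c: read 62 25 97 fb as little → 0xfb972562
  opcode bits[31:24]=0xfb: li/RI
  rd: (w>>21)&0x7=0x4 → $4
  imm: (w>>0)&0x1fffff=0x172562 → 1516898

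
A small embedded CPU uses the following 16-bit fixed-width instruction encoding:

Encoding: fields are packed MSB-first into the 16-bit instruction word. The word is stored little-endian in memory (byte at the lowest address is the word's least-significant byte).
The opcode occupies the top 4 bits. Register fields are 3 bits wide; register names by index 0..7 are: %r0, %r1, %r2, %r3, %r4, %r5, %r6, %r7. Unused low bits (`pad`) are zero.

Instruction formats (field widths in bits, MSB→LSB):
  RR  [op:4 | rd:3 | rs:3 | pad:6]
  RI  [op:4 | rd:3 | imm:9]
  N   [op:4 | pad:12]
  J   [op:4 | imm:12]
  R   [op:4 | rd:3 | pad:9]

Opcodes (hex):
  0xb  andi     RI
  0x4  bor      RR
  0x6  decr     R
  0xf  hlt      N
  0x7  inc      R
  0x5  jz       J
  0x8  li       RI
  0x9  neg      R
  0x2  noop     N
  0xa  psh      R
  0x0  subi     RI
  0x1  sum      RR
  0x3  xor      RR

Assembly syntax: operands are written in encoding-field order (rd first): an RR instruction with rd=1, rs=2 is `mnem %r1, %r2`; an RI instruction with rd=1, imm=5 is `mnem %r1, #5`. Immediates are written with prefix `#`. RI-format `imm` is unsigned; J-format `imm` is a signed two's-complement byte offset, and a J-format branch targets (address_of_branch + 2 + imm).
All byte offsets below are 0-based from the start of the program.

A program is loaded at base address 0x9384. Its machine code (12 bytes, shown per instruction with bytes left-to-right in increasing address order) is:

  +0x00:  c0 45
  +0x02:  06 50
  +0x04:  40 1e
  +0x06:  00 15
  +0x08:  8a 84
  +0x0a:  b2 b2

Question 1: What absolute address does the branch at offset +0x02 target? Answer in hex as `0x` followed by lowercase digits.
0x938e

[02] 06 50 → 0x5006
  op=0x5006>>12=0x5 ⇒ jz (J)
  [11:0] imm=6 = #6
  target = base 0x9384 + off 0x02 + 2 + imm 6 = 0x938e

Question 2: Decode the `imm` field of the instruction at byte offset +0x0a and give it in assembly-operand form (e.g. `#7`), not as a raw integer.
+0x0a: b2 b2 ⇒ word 0xb2b2 (little)
  opcode bits[15:12]=0xb: andi/RI
  rd@[11:9]=0x1 ⇒ %r1
  imm@[8:0]=0xb2 ⇒ #178

#178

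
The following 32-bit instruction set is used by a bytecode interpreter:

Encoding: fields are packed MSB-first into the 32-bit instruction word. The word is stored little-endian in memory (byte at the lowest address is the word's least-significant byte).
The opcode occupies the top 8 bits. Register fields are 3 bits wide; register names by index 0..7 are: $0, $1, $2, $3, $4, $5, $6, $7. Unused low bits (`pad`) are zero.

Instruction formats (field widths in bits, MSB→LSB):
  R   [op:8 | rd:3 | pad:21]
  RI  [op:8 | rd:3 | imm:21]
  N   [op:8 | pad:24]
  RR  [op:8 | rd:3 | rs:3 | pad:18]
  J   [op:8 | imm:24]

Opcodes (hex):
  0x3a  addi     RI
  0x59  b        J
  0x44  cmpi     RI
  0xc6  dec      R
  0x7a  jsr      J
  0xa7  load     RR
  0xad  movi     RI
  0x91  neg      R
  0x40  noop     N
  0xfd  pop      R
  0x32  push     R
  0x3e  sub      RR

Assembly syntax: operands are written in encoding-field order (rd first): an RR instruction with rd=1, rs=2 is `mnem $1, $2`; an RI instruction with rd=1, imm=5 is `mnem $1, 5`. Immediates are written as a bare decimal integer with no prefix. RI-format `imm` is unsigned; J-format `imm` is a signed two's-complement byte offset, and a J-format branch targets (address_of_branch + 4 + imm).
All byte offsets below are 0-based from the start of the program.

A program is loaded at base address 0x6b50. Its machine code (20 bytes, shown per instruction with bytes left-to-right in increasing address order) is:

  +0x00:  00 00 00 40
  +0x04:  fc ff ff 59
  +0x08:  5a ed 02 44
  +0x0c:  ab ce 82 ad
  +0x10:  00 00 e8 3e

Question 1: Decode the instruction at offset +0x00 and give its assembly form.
@+00  little-endian(00 00 00 40) = 0x40000000
  op=0x40000000>>24=0x40 ⇒ noop (N)

noop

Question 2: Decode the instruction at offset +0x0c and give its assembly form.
movi $4, 183979

@+0c  little-endian(ab ce 82 ad) = 0xad82ceab
  top 8b → 0xad → movi [RI]
  rd@[23:21]=0x4 ⇒ $4
  imm@[20:0]=0x2ceab ⇒ 183979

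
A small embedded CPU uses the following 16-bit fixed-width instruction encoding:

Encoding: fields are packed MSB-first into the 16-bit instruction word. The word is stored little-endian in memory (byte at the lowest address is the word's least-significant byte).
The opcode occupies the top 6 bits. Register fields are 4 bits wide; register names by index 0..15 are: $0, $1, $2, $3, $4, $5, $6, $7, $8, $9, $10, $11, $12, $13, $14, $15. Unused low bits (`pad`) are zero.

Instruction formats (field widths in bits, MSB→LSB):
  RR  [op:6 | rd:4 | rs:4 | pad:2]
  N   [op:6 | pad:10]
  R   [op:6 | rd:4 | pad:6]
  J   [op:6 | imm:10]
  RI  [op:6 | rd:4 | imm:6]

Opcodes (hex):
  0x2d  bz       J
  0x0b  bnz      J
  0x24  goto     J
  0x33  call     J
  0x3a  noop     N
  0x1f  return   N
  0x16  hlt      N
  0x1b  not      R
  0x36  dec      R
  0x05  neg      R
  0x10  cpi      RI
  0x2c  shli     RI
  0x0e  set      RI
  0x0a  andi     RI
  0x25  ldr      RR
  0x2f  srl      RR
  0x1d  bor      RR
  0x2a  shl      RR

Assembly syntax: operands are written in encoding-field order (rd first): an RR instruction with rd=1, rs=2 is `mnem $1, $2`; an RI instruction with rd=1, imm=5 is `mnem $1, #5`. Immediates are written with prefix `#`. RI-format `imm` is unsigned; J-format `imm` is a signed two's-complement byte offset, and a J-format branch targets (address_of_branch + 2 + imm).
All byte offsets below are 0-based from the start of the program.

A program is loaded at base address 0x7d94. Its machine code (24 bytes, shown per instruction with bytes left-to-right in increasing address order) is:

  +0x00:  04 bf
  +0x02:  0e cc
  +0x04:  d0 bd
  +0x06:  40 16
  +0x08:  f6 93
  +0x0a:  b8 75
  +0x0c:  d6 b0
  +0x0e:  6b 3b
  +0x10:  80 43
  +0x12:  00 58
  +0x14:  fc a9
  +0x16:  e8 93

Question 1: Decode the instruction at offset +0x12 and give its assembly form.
[12] 00 58 → 0x5800
  opcode bits[15:10]=0x16: hlt/N

hlt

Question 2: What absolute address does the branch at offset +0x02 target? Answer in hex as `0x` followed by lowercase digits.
[02] 0e cc → 0xcc0e
  opcode bits[15:10]=0x33: call/J
  [9:0] imm=14 = #14
  target = base 0x7d94 + off 0x02 + 2 + imm 14 = 0x7da6

0x7da6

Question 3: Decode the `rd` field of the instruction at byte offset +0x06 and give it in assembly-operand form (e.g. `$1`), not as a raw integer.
@+06  little-endian(40 16) = 0x1640
  top 6b → 0x5 → neg [R]
  [9:6] rd=9 = $9

$9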